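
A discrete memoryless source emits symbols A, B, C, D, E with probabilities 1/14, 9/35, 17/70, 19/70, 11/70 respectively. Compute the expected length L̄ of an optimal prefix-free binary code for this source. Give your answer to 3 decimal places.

2.229 bits/symbol

Repeatedly combine the two least-probable nodes; the expected code length is the sum of the merged weights.
merge 1/14 + 11/70 → 8/35
merge 8/35 + 17/70 → 33/70
merge 9/35 + 19/70 → 37/70
merge 33/70 + 37/70 → 1
L = 8/35 + 33/70 + 37/70 + 1 = 78/35 ≈ 2.229 bits/symbol.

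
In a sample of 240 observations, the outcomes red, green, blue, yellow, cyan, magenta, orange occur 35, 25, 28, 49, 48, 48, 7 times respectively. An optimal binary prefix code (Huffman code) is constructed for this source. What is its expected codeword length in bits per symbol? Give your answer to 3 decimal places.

2.729 bits/symbol

Probabilities are the counts divided by 240.
Repeatedly combine the two least-probable nodes; the expected code length is the sum of the merged weights.
merge 7/240 + 5/48 → 2/15
merge 7/60 + 2/15 → 1/4
merge 7/48 + 1/5 → 83/240
merge 1/5 + 49/240 → 97/240
merge 1/4 + 83/240 → 143/240
merge 97/240 + 143/240 → 1
L = 2/15 + 1/4 + 83/240 + 97/240 + 143/240 + 1 = 131/48 ≈ 2.729 bits/symbol.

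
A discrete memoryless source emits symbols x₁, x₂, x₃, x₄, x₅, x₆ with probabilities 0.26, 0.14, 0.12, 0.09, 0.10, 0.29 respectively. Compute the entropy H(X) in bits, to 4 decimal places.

H = −Σ pᵢ log₂ pᵢ.
−0.26·log₂(0.26) = 0.5053
−0.14·log₂(0.14) = 0.3971
−0.12·log₂(0.12) = 0.3671
−0.09·log₂(0.09) = 0.3127
−0.10·log₂(0.10) = 0.3322
−0.29·log₂(0.29) = 0.5179
Sum ≈ 2.4322 → 2.4322 bits.

2.4322 bits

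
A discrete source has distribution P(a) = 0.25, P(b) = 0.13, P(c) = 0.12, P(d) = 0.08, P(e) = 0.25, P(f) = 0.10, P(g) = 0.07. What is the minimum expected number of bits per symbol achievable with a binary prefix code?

Repeatedly combine the two least-probable nodes; the expected code length is the sum of the merged weights.
merge 7/100 + 2/25 → 3/20
merge 1/10 + 3/25 → 11/50
merge 13/100 + 3/20 → 7/25
merge 11/50 + 1/4 → 47/100
merge 1/4 + 7/25 → 53/100
merge 47/100 + 53/100 → 1
L = 3/20 + 11/50 + 7/25 + 47/100 + 53/100 + 1 = 53/20 = 2.65 bits/symbol.

2.65 bits/symbol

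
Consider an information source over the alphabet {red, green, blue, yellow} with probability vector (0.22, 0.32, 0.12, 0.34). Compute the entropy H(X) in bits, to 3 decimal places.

H = −Σ pᵢ log₂ pᵢ.
−0.22·log₂(0.22) = 0.4806
−0.32·log₂(0.32) = 0.5260
−0.12·log₂(0.12) = 0.3671
−0.34·log₂(0.34) = 0.5292
Sum ≈ 1.9028 → 1.903 bits.

1.903 bits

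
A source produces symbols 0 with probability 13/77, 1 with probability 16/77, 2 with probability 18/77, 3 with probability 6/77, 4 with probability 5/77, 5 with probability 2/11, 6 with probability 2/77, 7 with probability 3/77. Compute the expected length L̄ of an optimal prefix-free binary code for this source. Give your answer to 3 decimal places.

Repeatedly combine the two least-probable nodes; the expected code length is the sum of the merged weights.
merge 2/77 + 3/77 → 5/77
merge 5/77 + 5/77 → 10/77
merge 6/77 + 10/77 → 16/77
merge 13/77 + 2/11 → 27/77
merge 16/77 + 16/77 → 32/77
merge 18/77 + 27/77 → 45/77
merge 32/77 + 45/77 → 1
L = 5/77 + 10/77 + 16/77 + 27/77 + 32/77 + 45/77 + 1 = 212/77 ≈ 2.753 bits/symbol.

2.753 bits/symbol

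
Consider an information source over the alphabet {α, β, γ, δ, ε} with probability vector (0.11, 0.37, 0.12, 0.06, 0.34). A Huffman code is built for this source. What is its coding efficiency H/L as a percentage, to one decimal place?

Entropy H = −Σ p log₂ p ≈ 2.0208 bits.
Huffman merges: 3/50+11/100→17/100; 3/25+17/100→29/100; 29/100+17/50→63/100; 37/100+63/100→1. L = 209/100 ≈ 2.0900.
Efficiency = H/L = 2.0208/2.0900 = 96.7%.

96.7%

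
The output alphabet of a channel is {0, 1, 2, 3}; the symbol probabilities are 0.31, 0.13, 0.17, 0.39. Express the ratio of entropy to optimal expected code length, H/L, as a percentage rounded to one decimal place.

Entropy H = −Σ p log₂ p ≈ 1.8708 bits.
Huffman merges: 13/100+17/100→3/10; 3/10+31/100→61/100; 39/100+61/100→1. L = 191/100 ≈ 1.9100.
Efficiency = H/L = 1.8708/1.9100 = 97.9%.

97.9%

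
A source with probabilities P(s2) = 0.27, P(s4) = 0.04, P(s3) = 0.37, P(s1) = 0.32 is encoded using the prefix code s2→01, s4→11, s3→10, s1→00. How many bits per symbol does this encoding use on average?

L̄ = Σ pᵢ·ℓᵢ = 0.27·2 + 0.04·2 + 0.37·2 + 0.32·2 = 2 bits/symbol.

2 bits/symbol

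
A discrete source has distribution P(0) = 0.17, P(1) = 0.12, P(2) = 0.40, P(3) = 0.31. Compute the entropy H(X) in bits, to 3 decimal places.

H = −Σ pᵢ log₂ pᵢ.
−0.17·log₂(0.17) = 0.4346
−0.12·log₂(0.12) = 0.3671
−0.40·log₂(0.40) = 0.5288
−0.31·log₂(0.31) = 0.5238
Sum ≈ 1.8542 → 1.854 bits.

1.854 bits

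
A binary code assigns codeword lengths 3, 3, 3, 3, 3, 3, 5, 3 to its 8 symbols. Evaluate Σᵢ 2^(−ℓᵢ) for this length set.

0.90625

With common denominator 2^5 = 32: Σ 2^(−ℓᵢ) = 4/32 + 4/32 + 4/32 + 4/32 + 4/32 + 4/32 + 1/32 + 4/32 = 29/32 = 0.90625.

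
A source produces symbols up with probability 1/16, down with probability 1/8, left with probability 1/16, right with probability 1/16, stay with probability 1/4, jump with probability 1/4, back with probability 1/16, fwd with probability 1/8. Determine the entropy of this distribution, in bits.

2.75 bits

Each probability is a power of 1/2, so log₂(1/p) is an integer.
H = Σ p·log₂(1/p) = 1/16·4 + 1/8·3 + 1/16·4 + 1/16·4 + 1/4·2 + 1/4·2 + 1/16·4 + 1/8·3 = 2.75 bits.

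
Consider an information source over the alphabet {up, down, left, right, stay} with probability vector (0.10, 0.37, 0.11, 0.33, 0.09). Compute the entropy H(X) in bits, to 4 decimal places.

2.0537 bits

H = −Σ pᵢ log₂ pᵢ.
−0.10·log₂(0.10) = 0.3322
−0.37·log₂(0.37) = 0.5307
−0.11·log₂(0.11) = 0.3503
−0.33·log₂(0.33) = 0.5278
−0.09·log₂(0.09) = 0.3127
Sum ≈ 2.0537 → 2.0537 bits.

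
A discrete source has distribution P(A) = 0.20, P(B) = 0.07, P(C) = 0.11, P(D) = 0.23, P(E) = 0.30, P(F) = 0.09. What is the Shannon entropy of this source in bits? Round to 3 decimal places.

2.405 bits

H = −Σ pᵢ log₂ pᵢ.
−0.20·log₂(0.20) = 0.4644
−0.07·log₂(0.07) = 0.2686
−0.11·log₂(0.11) = 0.3503
−0.23·log₂(0.23) = 0.4877
−0.30·log₂(0.30) = 0.5211
−0.09·log₂(0.09) = 0.3127
Sum ≈ 2.4046 → 2.405 bits.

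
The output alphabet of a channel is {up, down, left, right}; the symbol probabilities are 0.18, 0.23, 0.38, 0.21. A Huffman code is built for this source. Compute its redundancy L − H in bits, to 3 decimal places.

Entropy H = −Σ p log₂ p ≈ 1.9363 bits.
Huffman merges: 9/50+21/100→39/100; 23/100+19/50→61/100; 39/100+61/100→1. L = 2 ≈ 2.0000.
L − H = 2.0000 − 1.9363 = 0.064 bits.

0.064 bits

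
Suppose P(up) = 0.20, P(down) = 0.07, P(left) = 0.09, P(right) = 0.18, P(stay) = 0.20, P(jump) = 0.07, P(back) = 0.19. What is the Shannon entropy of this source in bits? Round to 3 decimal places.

H = −Σ pᵢ log₂ pᵢ.
−0.20·log₂(0.20) = 0.4644
−0.07·log₂(0.07) = 0.2686
−0.09·log₂(0.09) = 0.3127
−0.18·log₂(0.18) = 0.4453
−0.20·log₂(0.20) = 0.4644
−0.07·log₂(0.07) = 0.2686
−0.19·log₂(0.19) = 0.4552
Sum ≈ 2.6791 → 2.679 bits.

2.679 bits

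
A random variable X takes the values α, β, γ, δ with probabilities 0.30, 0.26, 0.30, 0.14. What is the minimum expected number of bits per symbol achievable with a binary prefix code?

2 bits/symbol

Repeatedly combine the two least-probable nodes; the expected code length is the sum of the merged weights.
merge 7/50 + 13/50 → 2/5
merge 3/10 + 3/10 → 3/5
merge 2/5 + 3/5 → 1
L = 2/5 + 3/5 + 1 = 2 bits/symbol.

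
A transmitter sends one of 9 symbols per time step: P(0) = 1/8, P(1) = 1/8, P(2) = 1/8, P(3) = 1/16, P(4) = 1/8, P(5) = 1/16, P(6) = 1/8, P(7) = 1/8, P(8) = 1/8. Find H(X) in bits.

Each probability is a power of 1/2, so log₂(1/p) is an integer.
H = Σ p·log₂(1/p) = 1/8·3 + 1/8·3 + 1/8·3 + 1/16·4 + 1/8·3 + 1/16·4 + 1/8·3 + 1/8·3 + 1/8·3 = 3.125 bits.

3.125 bits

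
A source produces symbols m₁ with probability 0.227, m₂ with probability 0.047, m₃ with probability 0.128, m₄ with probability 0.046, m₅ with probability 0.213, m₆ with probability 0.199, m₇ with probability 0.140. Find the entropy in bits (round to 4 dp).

2.6127 bits

H = −Σ pᵢ log₂ pᵢ.
−0.227·log₂(0.227) = 0.4856
−0.047·log₂(0.047) = 0.2073
−0.128·log₂(0.128) = 0.3796
−0.046·log₂(0.046) = 0.2043
−0.213·log₂(0.213) = 0.4752
−0.199·log₂(0.199) = 0.4635
−0.140·log₂(0.140) = 0.3971
Sum ≈ 2.6127 → 2.6127 bits.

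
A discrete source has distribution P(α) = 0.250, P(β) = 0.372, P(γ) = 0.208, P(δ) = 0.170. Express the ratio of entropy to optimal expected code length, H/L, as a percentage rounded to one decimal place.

96.8%

Entropy H = −Σ p log₂ p ≈ 1.9365 bits.
Huffman merges: 17/100+26/125→189/500; 1/4+93/250→311/500; 189/500+311/500→1. L = 2 ≈ 2.0000.
Efficiency = H/L = 1.9365/2.0000 = 96.8%.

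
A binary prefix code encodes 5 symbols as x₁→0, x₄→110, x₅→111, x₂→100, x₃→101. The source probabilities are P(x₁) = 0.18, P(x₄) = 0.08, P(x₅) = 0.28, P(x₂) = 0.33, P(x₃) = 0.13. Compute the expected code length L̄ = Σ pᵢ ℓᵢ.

L̄ = Σ pᵢ·ℓᵢ = 0.18·1 + 0.08·3 + 0.28·3 + 0.33·3 + 0.13·3 = 2.64 bits/symbol.

2.64 bits/symbol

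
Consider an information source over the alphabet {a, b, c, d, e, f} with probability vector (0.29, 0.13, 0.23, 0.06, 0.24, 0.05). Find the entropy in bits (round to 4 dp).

2.3420 bits

H = −Σ pᵢ log₂ pᵢ.
−0.29·log₂(0.29) = 0.5179
−0.13·log₂(0.13) = 0.3826
−0.23·log₂(0.23) = 0.4877
−0.06·log₂(0.06) = 0.2435
−0.24·log₂(0.24) = 0.4941
−0.05·log₂(0.05) = 0.2161
Sum ≈ 2.3420 → 2.3420 bits.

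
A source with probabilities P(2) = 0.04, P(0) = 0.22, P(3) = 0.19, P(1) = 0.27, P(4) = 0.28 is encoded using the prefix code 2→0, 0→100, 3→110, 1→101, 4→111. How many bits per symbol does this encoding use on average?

L̄ = Σ pᵢ·ℓᵢ = 0.04·1 + 0.22·3 + 0.19·3 + 0.27·3 + 0.28·3 = 2.92 bits/symbol.

2.92 bits/symbol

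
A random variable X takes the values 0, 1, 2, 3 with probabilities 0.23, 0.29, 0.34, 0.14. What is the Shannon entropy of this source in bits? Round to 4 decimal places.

H = −Σ pᵢ log₂ pᵢ.
−0.23·log₂(0.23) = 0.4877
−0.29·log₂(0.29) = 0.5179
−0.34·log₂(0.34) = 0.5292
−0.14·log₂(0.14) = 0.3971
Sum ≈ 1.9319 → 1.9319 bits.

1.9319 bits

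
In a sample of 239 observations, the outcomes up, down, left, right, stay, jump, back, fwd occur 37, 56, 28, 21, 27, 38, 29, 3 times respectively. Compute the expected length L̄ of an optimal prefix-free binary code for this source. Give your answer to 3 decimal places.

2.866 bits/symbol

Probabilities are the counts divided by 239.
Repeatedly combine the two least-probable nodes; the expected code length is the sum of the merged weights.
merge 3/239 + 21/239 → 24/239
merge 24/239 + 27/239 → 51/239
merge 28/239 + 29/239 → 57/239
merge 37/239 + 38/239 → 75/239
merge 51/239 + 56/239 → 107/239
merge 57/239 + 75/239 → 132/239
merge 107/239 + 132/239 → 1
L = 24/239 + 51/239 + 57/239 + 75/239 + 107/239 + 132/239 + 1 = 685/239 ≈ 2.866 bits/symbol.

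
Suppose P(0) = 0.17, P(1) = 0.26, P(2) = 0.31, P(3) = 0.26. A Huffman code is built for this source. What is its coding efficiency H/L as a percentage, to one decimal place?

98.4%

Entropy H = −Σ p log₂ p ≈ 1.9690 bits.
Huffman merges: 17/100+13/50→43/100; 13/50+31/100→57/100; 43/100+57/100→1. L = 2 ≈ 2.0000.
Efficiency = H/L = 1.9690/2.0000 = 98.4%.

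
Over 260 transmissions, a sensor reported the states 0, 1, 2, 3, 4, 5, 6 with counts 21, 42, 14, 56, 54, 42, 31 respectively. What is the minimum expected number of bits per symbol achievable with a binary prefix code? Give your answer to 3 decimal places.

Probabilities are the counts divided by 260.
Repeatedly combine the two least-probable nodes; the expected code length is the sum of the merged weights.
merge 7/130 + 21/260 → 7/52
merge 31/260 + 7/52 → 33/130
merge 21/130 + 21/130 → 21/65
merge 27/130 + 14/65 → 11/26
merge 33/130 + 21/65 → 15/26
merge 11/26 + 15/26 → 1
L = 7/52 + 33/130 + 21/65 + 11/26 + 15/26 + 1 = 141/52 ≈ 2.712 bits/symbol.

2.712 bits/symbol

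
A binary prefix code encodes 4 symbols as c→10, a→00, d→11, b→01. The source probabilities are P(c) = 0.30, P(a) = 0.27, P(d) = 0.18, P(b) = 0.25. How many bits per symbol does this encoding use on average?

L̄ = Σ pᵢ·ℓᵢ = 0.30·2 + 0.27·2 + 0.18·2 + 0.25·2 = 2 bits/symbol.

2 bits/symbol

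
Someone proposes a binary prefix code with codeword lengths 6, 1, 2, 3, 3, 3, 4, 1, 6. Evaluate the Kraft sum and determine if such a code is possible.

1.71875; no

With common denominator 2^6 = 64: Σ 2^(−ℓᵢ) = 1/64 + 32/64 + 16/64 + 8/64 + 8/64 + 8/64 + 4/64 + 32/64 + 1/64 = 110/64 = 1.71875.
Kraft's inequality requires Σ ≤ 1; here Σ = 1.71875 > 1, so no such prefix code exists.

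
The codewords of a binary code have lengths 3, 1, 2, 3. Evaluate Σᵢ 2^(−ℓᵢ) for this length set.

With common denominator 2^3 = 8: Σ 2^(−ℓᵢ) = 1/8 + 4/8 + 2/8 + 1/8 = 8/8 = 1.

1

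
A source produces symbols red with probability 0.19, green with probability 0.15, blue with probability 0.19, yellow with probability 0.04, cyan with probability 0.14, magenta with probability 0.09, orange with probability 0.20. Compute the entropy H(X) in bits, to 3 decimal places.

H = −Σ pᵢ log₂ pᵢ.
−0.19·log₂(0.19) = 0.4552
−0.15·log₂(0.15) = 0.4105
−0.19·log₂(0.19) = 0.4552
−0.04·log₂(0.04) = 0.1858
−0.14·log₂(0.14) = 0.3971
−0.09·log₂(0.09) = 0.3127
−0.20·log₂(0.20) = 0.4644
Sum ≈ 2.6809 → 2.681 bits.

2.681 bits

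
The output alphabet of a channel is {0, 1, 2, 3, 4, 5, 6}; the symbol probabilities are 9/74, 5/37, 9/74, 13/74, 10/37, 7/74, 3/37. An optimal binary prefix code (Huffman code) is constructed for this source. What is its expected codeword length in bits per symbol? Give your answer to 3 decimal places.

Repeatedly combine the two least-probable nodes; the expected code length is the sum of the merged weights.
merge 3/37 + 7/74 → 13/74
merge 9/74 + 9/74 → 9/37
merge 5/37 + 13/74 → 23/74
merge 13/74 + 9/37 → 31/74
merge 10/37 + 23/74 → 43/74
merge 31/74 + 43/74 → 1
L = 13/74 + 9/37 + 23/74 + 31/74 + 43/74 + 1 = 101/37 ≈ 2.730 bits/symbol.

2.730 bits/symbol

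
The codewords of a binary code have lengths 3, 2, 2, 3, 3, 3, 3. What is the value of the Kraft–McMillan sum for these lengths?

1.125

With common denominator 2^3 = 8: Σ 2^(−ℓᵢ) = 1/8 + 2/8 + 2/8 + 1/8 + 1/8 + 1/8 + 1/8 = 9/8 = 1.125.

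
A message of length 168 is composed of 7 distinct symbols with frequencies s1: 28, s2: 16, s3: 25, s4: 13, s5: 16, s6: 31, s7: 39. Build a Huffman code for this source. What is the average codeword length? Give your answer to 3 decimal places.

2.756 bits/symbol

Probabilities are the counts divided by 168.
Repeatedly combine the two least-probable nodes; the expected code length is the sum of the merged weights.
merge 13/168 + 2/21 → 29/168
merge 2/21 + 25/168 → 41/168
merge 1/6 + 29/168 → 19/56
merge 31/168 + 13/56 → 5/12
merge 41/168 + 19/56 → 7/12
merge 5/12 + 7/12 → 1
L = 29/168 + 41/168 + 19/56 + 5/12 + 7/12 + 1 = 463/168 ≈ 2.756 bits/symbol.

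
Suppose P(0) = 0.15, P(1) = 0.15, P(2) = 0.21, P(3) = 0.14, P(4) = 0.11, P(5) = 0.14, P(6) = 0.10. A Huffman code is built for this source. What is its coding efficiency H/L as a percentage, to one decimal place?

99.3%

Entropy H = −Σ p log₂ p ≈ 2.7706 bits.
Huffman merges: 1/10+11/100→21/100; 7/50+7/50→7/25; 3/20+3/20→3/10; 21/100+21/100→21/50; 7/25+3/10→29/50; 21/50+29/50→1. L = 279/100 ≈ 2.7900.
Efficiency = H/L = 2.7706/2.7900 = 99.3%.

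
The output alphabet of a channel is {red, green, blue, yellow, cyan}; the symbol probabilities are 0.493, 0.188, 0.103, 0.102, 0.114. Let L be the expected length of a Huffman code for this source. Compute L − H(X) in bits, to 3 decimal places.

0.027 bits

Entropy H = −Σ p log₂ p ≈ 1.9872 bits.
Huffman merges: 51/500+103/1000→41/200; 57/500+47/250→151/500; 41/200+151/500→507/1000; 493/1000+507/1000→1. L = 1007/500 ≈ 2.0140.
L − H = 2.0140 − 1.9872 = 0.027 bits.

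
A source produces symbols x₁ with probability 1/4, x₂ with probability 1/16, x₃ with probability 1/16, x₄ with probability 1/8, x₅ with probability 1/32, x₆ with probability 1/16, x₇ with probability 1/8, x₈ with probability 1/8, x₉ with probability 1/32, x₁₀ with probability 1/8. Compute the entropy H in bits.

3.0625 bits

Each probability is a power of 1/2, so log₂(1/p) is an integer.
H = Σ p·log₂(1/p) = 1/4·2 + 1/16·4 + 1/16·4 + 1/8·3 + 1/32·5 + 1/16·4 + 1/8·3 + 1/8·3 + 1/32·5 + 1/8·3 = 3.0625 bits.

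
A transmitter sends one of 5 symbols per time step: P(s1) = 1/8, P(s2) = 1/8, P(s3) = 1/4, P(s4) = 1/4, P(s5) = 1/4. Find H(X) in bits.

2.25 bits

Each probability is a power of 1/2, so log₂(1/p) is an integer.
H = Σ p·log₂(1/p) = 1/8·3 + 1/8·3 + 1/4·2 + 1/4·2 + 1/4·2 = 2.25 bits.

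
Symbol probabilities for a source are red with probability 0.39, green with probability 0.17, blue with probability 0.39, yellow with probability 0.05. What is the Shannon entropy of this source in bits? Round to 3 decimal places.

H = −Σ pᵢ log₂ pᵢ.
−0.39·log₂(0.39) = 0.5298
−0.17·log₂(0.17) = 0.4346
−0.39·log₂(0.39) = 0.5298
−0.05·log₂(0.05) = 0.2161
Sum ≈ 1.7103 → 1.710 bits.

1.710 bits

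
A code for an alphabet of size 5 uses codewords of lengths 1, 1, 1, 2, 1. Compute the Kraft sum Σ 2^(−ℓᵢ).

2.25

With common denominator 2^2 = 4: Σ 2^(−ℓᵢ) = 2/4 + 2/4 + 2/4 + 1/4 + 2/4 = 9/4 = 2.25.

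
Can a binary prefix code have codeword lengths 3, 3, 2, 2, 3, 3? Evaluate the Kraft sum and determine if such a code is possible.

With common denominator 2^3 = 8: Σ 2^(−ℓᵢ) = 1/8 + 1/8 + 2/8 + 2/8 + 1/8 + 1/8 = 8/8 = 1.
Kraft's inequality requires Σ ≤ 1; here Σ = 1 ≤ 1, so such a prefix code exists.

1; yes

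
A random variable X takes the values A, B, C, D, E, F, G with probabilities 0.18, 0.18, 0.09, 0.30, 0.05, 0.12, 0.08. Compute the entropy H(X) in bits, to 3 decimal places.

2.599 bits

H = −Σ pᵢ log₂ pᵢ.
−0.18·log₂(0.18) = 0.4453
−0.18·log₂(0.18) = 0.4453
−0.09·log₂(0.09) = 0.3127
−0.30·log₂(0.30) = 0.5211
−0.05·log₂(0.05) = 0.2161
−0.12·log₂(0.12) = 0.3671
−0.08·log₂(0.08) = 0.2915
Sum ≈ 2.5990 → 2.599 bits.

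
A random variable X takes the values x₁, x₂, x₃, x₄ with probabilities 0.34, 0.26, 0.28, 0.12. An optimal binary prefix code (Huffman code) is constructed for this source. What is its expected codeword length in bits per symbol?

Repeatedly combine the two least-probable nodes; the expected code length is the sum of the merged weights.
merge 3/25 + 13/50 → 19/50
merge 7/25 + 17/50 → 31/50
merge 19/50 + 31/50 → 1
L = 19/50 + 31/50 + 1 = 2 bits/symbol.

2 bits/symbol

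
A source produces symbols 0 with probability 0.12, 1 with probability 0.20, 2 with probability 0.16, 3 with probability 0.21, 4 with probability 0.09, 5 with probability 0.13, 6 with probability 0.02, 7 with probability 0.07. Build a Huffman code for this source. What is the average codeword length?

Repeatedly combine the two least-probable nodes; the expected code length is the sum of the merged weights.
merge 1/50 + 7/100 → 9/100
merge 9/100 + 9/100 → 9/50
merge 3/25 + 13/100 → 1/4
merge 4/25 + 9/50 → 17/50
merge 1/5 + 21/100 → 41/100
merge 1/4 + 17/50 → 59/100
merge 41/100 + 59/100 → 1
L = 9/100 + 9/50 + 1/4 + 17/50 + 41/100 + 59/100 + 1 = 143/50 = 2.86 bits/symbol.

2.86 bits/symbol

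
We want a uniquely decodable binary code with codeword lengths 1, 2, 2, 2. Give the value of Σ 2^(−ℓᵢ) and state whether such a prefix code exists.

1.25; no

With common denominator 2^2 = 4: Σ 2^(−ℓᵢ) = 2/4 + 1/4 + 1/4 + 1/4 = 5/4 = 1.25.
Kraft's inequality requires Σ ≤ 1; here Σ = 1.25 > 1, so no such prefix code exists.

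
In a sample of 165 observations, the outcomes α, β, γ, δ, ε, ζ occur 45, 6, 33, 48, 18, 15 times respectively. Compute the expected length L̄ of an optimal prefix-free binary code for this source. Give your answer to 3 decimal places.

2.364 bits/symbol

Probabilities are the counts divided by 165.
Repeatedly combine the two least-probable nodes; the expected code length is the sum of the merged weights.
merge 2/55 + 1/11 → 7/55
merge 6/55 + 7/55 → 13/55
merge 1/5 + 13/55 → 24/55
merge 3/11 + 16/55 → 31/55
merge 24/55 + 31/55 → 1
L = 7/55 + 13/55 + 24/55 + 31/55 + 1 = 26/11 ≈ 2.364 bits/symbol.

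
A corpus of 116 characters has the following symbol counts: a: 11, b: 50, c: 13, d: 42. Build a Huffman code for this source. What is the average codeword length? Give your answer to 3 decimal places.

Probabilities are the counts divided by 116.
Repeatedly combine the two least-probable nodes; the expected code length is the sum of the merged weights.
merge 11/116 + 13/116 → 6/29
merge 6/29 + 21/58 → 33/58
merge 25/58 + 33/58 → 1
L = 6/29 + 33/58 + 1 = 103/58 ≈ 1.776 bits/symbol.

1.776 bits/symbol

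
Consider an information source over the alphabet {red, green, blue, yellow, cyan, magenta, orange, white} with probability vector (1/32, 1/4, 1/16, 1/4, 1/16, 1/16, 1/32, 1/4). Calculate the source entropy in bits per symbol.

2.5625 bits

Each probability is a power of 1/2, so log₂(1/p) is an integer.
H = Σ p·log₂(1/p) = 1/32·5 + 1/4·2 + 1/16·4 + 1/4·2 + 1/16·4 + 1/16·4 + 1/32·5 + 1/4·2 = 2.5625 bits.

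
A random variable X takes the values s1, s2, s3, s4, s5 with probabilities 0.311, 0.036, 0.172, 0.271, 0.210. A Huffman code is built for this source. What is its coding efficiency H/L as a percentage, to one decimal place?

95.9%

Entropy H = −Σ p log₂ p ≈ 2.1168 bits.
Huffman merges: 9/250+43/250→26/125; 26/125+21/100→209/500; 271/1000+311/1000→291/500; 209/500+291/500→1. L = 276/125 ≈ 2.2080.
Efficiency = H/L = 2.1168/2.2080 = 95.9%.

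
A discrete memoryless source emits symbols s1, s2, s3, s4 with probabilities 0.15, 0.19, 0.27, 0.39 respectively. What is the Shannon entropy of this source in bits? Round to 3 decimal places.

H = −Σ pᵢ log₂ pᵢ.
−0.15·log₂(0.15) = 0.4105
−0.19·log₂(0.19) = 0.4552
−0.27·log₂(0.27) = 0.5100
−0.39·log₂(0.39) = 0.5298
Sum ≈ 1.9056 → 1.906 bits.

1.906 bits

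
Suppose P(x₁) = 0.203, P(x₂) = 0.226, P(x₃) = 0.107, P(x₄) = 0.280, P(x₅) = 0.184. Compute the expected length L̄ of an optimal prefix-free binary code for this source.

2.291 bits/symbol

Repeatedly combine the two least-probable nodes; the expected code length is the sum of the merged weights.
merge 107/1000 + 23/125 → 291/1000
merge 203/1000 + 113/500 → 429/1000
merge 7/25 + 291/1000 → 571/1000
merge 429/1000 + 571/1000 → 1
L = 291/1000 + 429/1000 + 571/1000 + 1 = 2291/1000 = 2.291 bits/symbol.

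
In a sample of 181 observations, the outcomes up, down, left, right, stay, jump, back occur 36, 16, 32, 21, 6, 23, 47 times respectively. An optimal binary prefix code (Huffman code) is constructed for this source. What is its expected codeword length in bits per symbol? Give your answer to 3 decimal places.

Probabilities are the counts divided by 181.
Repeatedly combine the two least-probable nodes; the expected code length is the sum of the merged weights.
merge 6/181 + 16/181 → 22/181
merge 21/181 + 22/181 → 43/181
merge 23/181 + 32/181 → 55/181
merge 36/181 + 43/181 → 79/181
merge 47/181 + 55/181 → 102/181
merge 79/181 + 102/181 → 1
L = 22/181 + 43/181 + 55/181 + 79/181 + 102/181 + 1 = 482/181 ≈ 2.663 bits/symbol.

2.663 bits/symbol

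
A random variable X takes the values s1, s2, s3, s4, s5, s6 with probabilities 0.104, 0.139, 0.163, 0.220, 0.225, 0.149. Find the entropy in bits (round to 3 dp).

2.536 bits

H = −Σ pᵢ log₂ pᵢ.
−0.104·log₂(0.104) = 0.3396
−0.139·log₂(0.139) = 0.3957
−0.163·log₂(0.163) = 0.4266
−0.220·log₂(0.220) = 0.4806
−0.225·log₂(0.225) = 0.4842
−0.149·log₂(0.149) = 0.4092
Sum ≈ 2.5359 → 2.536 bits.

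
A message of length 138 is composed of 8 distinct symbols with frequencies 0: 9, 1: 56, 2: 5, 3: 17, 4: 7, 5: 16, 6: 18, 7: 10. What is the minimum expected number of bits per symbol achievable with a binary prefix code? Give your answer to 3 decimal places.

2.616 bits/symbol

Probabilities are the counts divided by 138.
Repeatedly combine the two least-probable nodes; the expected code length is the sum of the merged weights.
merge 5/138 + 7/138 → 2/23
merge 3/46 + 5/69 → 19/138
merge 2/23 + 8/69 → 14/69
merge 17/138 + 3/23 → 35/138
merge 19/138 + 14/69 → 47/138
merge 35/138 + 47/138 → 41/69
merge 28/69 + 41/69 → 1
L = 2/23 + 19/138 + 14/69 + 35/138 + 47/138 + 41/69 + 1 = 361/138 ≈ 2.616 bits/symbol.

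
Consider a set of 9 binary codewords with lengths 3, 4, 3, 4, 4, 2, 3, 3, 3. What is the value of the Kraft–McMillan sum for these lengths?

1.0625

With common denominator 2^4 = 16: Σ 2^(−ℓᵢ) = 2/16 + 1/16 + 2/16 + 1/16 + 1/16 + 4/16 + 2/16 + 2/16 + 2/16 = 17/16 = 1.0625.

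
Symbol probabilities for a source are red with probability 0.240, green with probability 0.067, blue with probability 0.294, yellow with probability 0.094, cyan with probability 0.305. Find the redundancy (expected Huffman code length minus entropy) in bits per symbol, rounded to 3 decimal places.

Entropy H = −Σ p log₂ p ≈ 2.1178 bits.
Huffman merges: 67/1000+47/500→161/1000; 161/1000+6/25→401/1000; 147/500+61/200→599/1000; 401/1000+599/1000→1. L = 2161/1000 ≈ 2.1610.
L − H = 2.1610 − 2.1178 = 0.043 bits.

0.043 bits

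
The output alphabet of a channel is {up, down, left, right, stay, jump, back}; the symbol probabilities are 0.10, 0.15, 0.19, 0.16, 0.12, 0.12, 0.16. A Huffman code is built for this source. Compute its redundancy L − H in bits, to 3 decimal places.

0.032 bits

Entropy H = −Σ p log₂ p ≈ 2.7781 bits.
Huffman merges: 1/10+3/25→11/50; 3/25+3/20→27/100; 4/25+4/25→8/25; 19/100+11/50→41/100; 27/100+8/25→59/100; 41/100+59/100→1. L = 281/100 ≈ 2.8100.
L − H = 2.8100 − 2.7781 = 0.032 bits.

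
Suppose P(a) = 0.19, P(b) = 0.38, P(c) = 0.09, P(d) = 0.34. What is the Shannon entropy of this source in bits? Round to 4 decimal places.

1.8275 bits

H = −Σ pᵢ log₂ pᵢ.
−0.19·log₂(0.19) = 0.4552
−0.38·log₂(0.38) = 0.5305
−0.09·log₂(0.09) = 0.3127
−0.34·log₂(0.34) = 0.5292
Sum ≈ 1.8275 → 1.8275 bits.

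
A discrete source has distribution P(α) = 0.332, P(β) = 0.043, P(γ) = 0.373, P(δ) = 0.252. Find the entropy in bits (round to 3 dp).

H = −Σ pᵢ log₂ pᵢ.
−0.332·log₂(0.332) = 0.5281
−0.043·log₂(0.043) = 0.1952
−0.373·log₂(0.373) = 0.5307
−0.252·log₂(0.252) = 0.5011
Sum ≈ 1.7551 → 1.755 bits.

1.755 bits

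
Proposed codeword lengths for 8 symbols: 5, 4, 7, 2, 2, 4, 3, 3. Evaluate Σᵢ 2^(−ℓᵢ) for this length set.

0.9140625

With common denominator 2^7 = 128: Σ 2^(−ℓᵢ) = 4/128 + 8/128 + 1/128 + 32/128 + 32/128 + 8/128 + 16/128 + 16/128 = 117/128 = 0.9140625.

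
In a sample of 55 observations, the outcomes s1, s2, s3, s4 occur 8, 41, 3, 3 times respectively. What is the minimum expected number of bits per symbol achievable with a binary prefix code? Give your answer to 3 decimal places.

Probabilities are the counts divided by 55.
Repeatedly combine the two least-probable nodes; the expected code length is the sum of the merged weights.
merge 3/55 + 3/55 → 6/55
merge 6/55 + 8/55 → 14/55
merge 14/55 + 41/55 → 1
L = 6/55 + 14/55 + 1 = 15/11 ≈ 1.364 bits/symbol.

1.364 bits/symbol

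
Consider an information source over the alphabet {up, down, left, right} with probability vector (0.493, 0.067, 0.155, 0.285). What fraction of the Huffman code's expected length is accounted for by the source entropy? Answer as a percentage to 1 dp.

Entropy H = −Σ p log₂ p ≈ 1.6973 bits.
Huffman merges: 67/1000+31/200→111/500; 111/500+57/200→507/1000; 493/1000+507/1000→1. L = 1729/1000 ≈ 1.7290.
Efficiency = H/L = 1.6973/1.7290 = 98.2%.

98.2%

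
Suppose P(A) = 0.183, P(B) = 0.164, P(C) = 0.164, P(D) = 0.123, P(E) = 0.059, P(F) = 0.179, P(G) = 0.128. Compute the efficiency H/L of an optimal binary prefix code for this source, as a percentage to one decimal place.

Entropy H = −Σ p log₂ p ≈ 2.7405 bits.
Huffman merges: 59/1000+123/1000→91/500; 16/125+41/250→73/250; 41/250+179/1000→343/1000; 91/500+183/1000→73/200; 73/250+343/1000→127/200; 73/200+127/200→1. L = 2817/1000 ≈ 2.8170.
Efficiency = H/L = 2.7405/2.8170 = 97.3%.

97.3%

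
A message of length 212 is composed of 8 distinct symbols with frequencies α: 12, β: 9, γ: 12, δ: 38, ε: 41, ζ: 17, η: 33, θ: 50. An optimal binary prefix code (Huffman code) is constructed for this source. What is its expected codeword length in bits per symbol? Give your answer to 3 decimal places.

Probabilities are the counts divided by 212.
Repeatedly combine the two least-probable nodes; the expected code length is the sum of the merged weights.
merge 9/212 + 3/53 → 21/212
merge 3/53 + 17/212 → 29/212
merge 21/212 + 29/212 → 25/106
merge 33/212 + 19/106 → 71/212
merge 41/212 + 25/106 → 91/212
merge 25/106 + 71/212 → 121/212
merge 91/212 + 121/212 → 1
L = 21/212 + 29/212 + 25/106 + 71/212 + 91/212 + 121/212 + 1 = 595/212 ≈ 2.807 bits/symbol.

2.807 bits/symbol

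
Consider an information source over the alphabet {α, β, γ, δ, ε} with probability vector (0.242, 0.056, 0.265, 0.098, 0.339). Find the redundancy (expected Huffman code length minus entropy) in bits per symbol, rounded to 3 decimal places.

0.061 bits

Entropy H = −Σ p log₂ p ≈ 2.0934 bits.
Huffman merges: 7/125+49/500→77/500; 77/500+121/500→99/250; 53/200+339/1000→151/250; 99/250+151/250→1. L = 1077/500 ≈ 2.1540.
L − H = 2.1540 − 2.0934 = 0.061 bits.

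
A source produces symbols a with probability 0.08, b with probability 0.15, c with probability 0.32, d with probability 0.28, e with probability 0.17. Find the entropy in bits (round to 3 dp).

2.177 bits

H = −Σ pᵢ log₂ pᵢ.
−0.08·log₂(0.08) = 0.2915
−0.15·log₂(0.15) = 0.4105
−0.32·log₂(0.32) = 0.5260
−0.28·log₂(0.28) = 0.5142
−0.17·log₂(0.17) = 0.4346
Sum ≈ 2.1769 → 2.177 bits.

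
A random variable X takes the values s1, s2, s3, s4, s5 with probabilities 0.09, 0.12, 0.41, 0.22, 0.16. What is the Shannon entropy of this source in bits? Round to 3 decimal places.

2.111 bits

H = −Σ pᵢ log₂ pᵢ.
−0.09·log₂(0.09) = 0.3127
−0.12·log₂(0.12) = 0.3671
−0.41·log₂(0.41) = 0.5274
−0.22·log₂(0.22) = 0.4806
−0.16·log₂(0.16) = 0.4230
Sum ≈ 2.1107 → 2.111 bits.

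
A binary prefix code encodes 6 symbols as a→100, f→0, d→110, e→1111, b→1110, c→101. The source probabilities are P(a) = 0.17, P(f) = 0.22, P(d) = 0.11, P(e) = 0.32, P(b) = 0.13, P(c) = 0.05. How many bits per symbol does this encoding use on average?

3.01 bits/symbol

L̄ = Σ pᵢ·ℓᵢ = 0.17·3 + 0.22·1 + 0.11·3 + 0.32·4 + 0.13·4 + 0.05·3 = 3.01 bits/symbol.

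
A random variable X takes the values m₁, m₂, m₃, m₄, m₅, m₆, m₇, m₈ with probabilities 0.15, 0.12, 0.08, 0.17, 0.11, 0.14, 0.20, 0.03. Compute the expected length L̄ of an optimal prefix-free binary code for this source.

2.91 bits/symbol

Repeatedly combine the two least-probable nodes; the expected code length is the sum of the merged weights.
merge 3/100 + 2/25 → 11/100
merge 11/100 + 11/100 → 11/50
merge 3/25 + 7/50 → 13/50
merge 3/20 + 17/100 → 8/25
merge 1/5 + 11/50 → 21/50
merge 13/50 + 8/25 → 29/50
merge 21/50 + 29/50 → 1
L = 11/100 + 11/50 + 13/50 + 8/25 + 21/50 + 29/50 + 1 = 291/100 = 2.91 bits/symbol.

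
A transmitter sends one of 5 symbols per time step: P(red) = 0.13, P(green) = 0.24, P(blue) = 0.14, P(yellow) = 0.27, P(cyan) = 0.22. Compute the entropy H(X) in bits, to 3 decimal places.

H = −Σ pᵢ log₂ pᵢ.
−0.13·log₂(0.13) = 0.3826
−0.24·log₂(0.24) = 0.4941
−0.14·log₂(0.14) = 0.3971
−0.27·log₂(0.27) = 0.5100
−0.22·log₂(0.22) = 0.4806
Sum ≈ 2.2645 → 2.264 bits.

2.264 bits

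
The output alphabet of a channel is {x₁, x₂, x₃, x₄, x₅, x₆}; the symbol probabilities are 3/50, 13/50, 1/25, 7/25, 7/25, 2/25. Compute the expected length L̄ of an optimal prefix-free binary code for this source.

Repeatedly combine the two least-probable nodes; the expected code length is the sum of the merged weights.
merge 1/25 + 3/50 → 1/10
merge 2/25 + 1/10 → 9/50
merge 9/50 + 13/50 → 11/25
merge 7/25 + 7/25 → 14/25
merge 11/25 + 14/25 → 1
L = 1/10 + 9/50 + 11/25 + 14/25 + 1 = 57/25 = 2.28 bits/symbol.

2.28 bits/symbol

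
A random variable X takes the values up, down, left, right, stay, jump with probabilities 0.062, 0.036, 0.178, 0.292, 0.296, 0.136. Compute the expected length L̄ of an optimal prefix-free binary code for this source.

Repeatedly combine the two least-probable nodes; the expected code length is the sum of the merged weights.
merge 9/250 + 31/500 → 49/500
merge 49/500 + 17/125 → 117/500
merge 89/500 + 117/500 → 103/250
merge 73/250 + 37/125 → 147/250
merge 103/250 + 147/250 → 1
L = 49/500 + 117/500 + 103/250 + 147/250 + 1 = 583/250 = 2.332 bits/symbol.

2.332 bits/symbol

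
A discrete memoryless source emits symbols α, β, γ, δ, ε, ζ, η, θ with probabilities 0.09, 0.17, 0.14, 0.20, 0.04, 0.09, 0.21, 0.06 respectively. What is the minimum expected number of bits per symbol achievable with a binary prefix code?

Repeatedly combine the two least-probable nodes; the expected code length is the sum of the merged weights.
merge 1/25 + 3/50 → 1/10
merge 9/100 + 9/100 → 9/50
merge 1/10 + 7/50 → 6/25
merge 17/100 + 9/50 → 7/20
merge 1/5 + 21/100 → 41/100
merge 6/25 + 7/20 → 59/100
merge 41/100 + 59/100 → 1
L = 1/10 + 9/50 + 6/25 + 7/20 + 41/100 + 59/100 + 1 = 287/100 = 2.87 bits/symbol.

2.87 bits/symbol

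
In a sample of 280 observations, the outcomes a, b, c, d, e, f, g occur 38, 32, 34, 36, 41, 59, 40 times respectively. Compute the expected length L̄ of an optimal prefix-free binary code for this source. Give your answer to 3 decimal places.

Probabilities are the counts divided by 280.
Repeatedly combine the two least-probable nodes; the expected code length is the sum of the merged weights.
merge 4/35 + 17/140 → 33/140
merge 9/70 + 19/140 → 37/140
merge 1/7 + 41/280 → 81/280
merge 59/280 + 33/140 → 25/56
merge 37/140 + 81/280 → 31/56
merge 25/56 + 31/56 → 1
L = 33/140 + 37/140 + 81/280 + 25/56 + 31/56 + 1 = 781/280 ≈ 2.789 bits/symbol.

2.789 bits/symbol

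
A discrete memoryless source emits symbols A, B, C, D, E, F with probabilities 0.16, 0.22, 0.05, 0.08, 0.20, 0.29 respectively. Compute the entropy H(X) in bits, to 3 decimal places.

2.393 bits

H = −Σ pᵢ log₂ pᵢ.
−0.16·log₂(0.16) = 0.4230
−0.22·log₂(0.22) = 0.4806
−0.05·log₂(0.05) = 0.2161
−0.08·log₂(0.08) = 0.2915
−0.20·log₂(0.20) = 0.4644
−0.29·log₂(0.29) = 0.5179
Sum ≈ 2.3935 → 2.393 bits.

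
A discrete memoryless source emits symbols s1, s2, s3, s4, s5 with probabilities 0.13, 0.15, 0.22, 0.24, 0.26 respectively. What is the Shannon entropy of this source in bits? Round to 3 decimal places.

H = −Σ pᵢ log₂ pᵢ.
−0.13·log₂(0.13) = 0.3826
−0.15·log₂(0.15) = 0.4105
−0.22·log₂(0.22) = 0.4806
−0.24·log₂(0.24) = 0.4941
−0.26·log₂(0.26) = 0.5053
Sum ≈ 2.2732 → 2.273 bits.

2.273 bits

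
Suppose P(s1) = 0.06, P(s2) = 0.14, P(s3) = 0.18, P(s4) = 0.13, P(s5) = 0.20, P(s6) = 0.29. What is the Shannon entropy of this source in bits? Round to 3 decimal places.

H = −Σ pᵢ log₂ pᵢ.
−0.06·log₂(0.06) = 0.2435
−0.14·log₂(0.14) = 0.3971
−0.18·log₂(0.18) = 0.4453
−0.13·log₂(0.13) = 0.3826
−0.20·log₂(0.20) = 0.4644
−0.29·log₂(0.29) = 0.5179
Sum ≈ 2.4509 → 2.451 bits.

2.451 bits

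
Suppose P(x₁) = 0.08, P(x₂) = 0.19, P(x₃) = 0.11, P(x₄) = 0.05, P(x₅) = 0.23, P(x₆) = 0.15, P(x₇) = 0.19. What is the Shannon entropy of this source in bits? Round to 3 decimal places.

2.667 bits

H = −Σ pᵢ log₂ pᵢ.
−0.08·log₂(0.08) = 0.2915
−0.19·log₂(0.19) = 0.4552
−0.11·log₂(0.11) = 0.3503
−0.05·log₂(0.05) = 0.2161
−0.23·log₂(0.23) = 0.4877
−0.15·log₂(0.15) = 0.4105
−0.19·log₂(0.19) = 0.4552
Sum ≈ 2.6666 → 2.667 bits.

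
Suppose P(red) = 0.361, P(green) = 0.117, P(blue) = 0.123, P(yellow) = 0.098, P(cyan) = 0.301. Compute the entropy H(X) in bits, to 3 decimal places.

H = −Σ pᵢ log₂ pᵢ.
−0.361·log₂(0.361) = 0.5306
−0.117·log₂(0.117) = 0.3622
−0.123·log₂(0.123) = 0.3719
−0.098·log₂(0.098) = 0.3284
−0.301·log₂(0.301) = 0.5214
Sum ≈ 2.1145 → 2.114 bits.

2.114 bits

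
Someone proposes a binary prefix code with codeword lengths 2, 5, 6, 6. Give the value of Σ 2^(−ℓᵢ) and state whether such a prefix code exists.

0.3125; yes

With common denominator 2^6 = 64: Σ 2^(−ℓᵢ) = 16/64 + 2/64 + 1/64 + 1/64 = 20/64 = 0.3125.
Kraft's inequality requires Σ ≤ 1; here Σ = 0.3125 ≤ 1, so such a prefix code exists.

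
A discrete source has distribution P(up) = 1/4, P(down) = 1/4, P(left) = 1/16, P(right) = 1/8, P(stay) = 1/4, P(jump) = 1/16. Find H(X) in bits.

Each probability is a power of 1/2, so log₂(1/p) is an integer.
H = Σ p·log₂(1/p) = 1/4·2 + 1/4·2 + 1/16·4 + 1/8·3 + 1/4·2 + 1/16·4 = 2.375 bits.

2.375 bits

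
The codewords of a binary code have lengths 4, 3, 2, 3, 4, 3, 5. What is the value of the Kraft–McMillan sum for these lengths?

0.78125

With common denominator 2^5 = 32: Σ 2^(−ℓᵢ) = 2/32 + 4/32 + 8/32 + 4/32 + 2/32 + 4/32 + 1/32 = 25/32 = 0.78125.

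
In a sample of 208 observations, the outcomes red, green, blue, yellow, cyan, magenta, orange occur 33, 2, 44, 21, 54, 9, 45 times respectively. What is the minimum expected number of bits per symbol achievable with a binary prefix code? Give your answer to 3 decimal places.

Probabilities are the counts divided by 208.
Repeatedly combine the two least-probable nodes; the expected code length is the sum of the merged weights.
merge 1/104 + 9/208 → 11/208
merge 11/208 + 21/208 → 2/13
merge 2/13 + 33/208 → 5/16
merge 11/52 + 45/208 → 89/208
merge 27/104 + 5/16 → 119/208
merge 89/208 + 119/208 → 1
L = 11/208 + 2/13 + 5/16 + 89/208 + 119/208 + 1 = 131/52 ≈ 2.519 bits/symbol.

2.519 bits/symbol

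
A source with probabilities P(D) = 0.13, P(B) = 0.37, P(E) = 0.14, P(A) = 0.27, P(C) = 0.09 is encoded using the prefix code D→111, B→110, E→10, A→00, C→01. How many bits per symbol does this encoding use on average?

2.5 bits/symbol

L̄ = Σ pᵢ·ℓᵢ = 0.13·3 + 0.37·3 + 0.14·2 + 0.27·2 + 0.09·2 = 2.5 bits/symbol.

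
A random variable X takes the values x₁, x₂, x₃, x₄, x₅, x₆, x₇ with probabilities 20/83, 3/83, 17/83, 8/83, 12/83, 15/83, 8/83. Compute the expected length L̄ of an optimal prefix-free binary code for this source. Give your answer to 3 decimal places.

2.687 bits/symbol

Repeatedly combine the two least-probable nodes; the expected code length is the sum of the merged weights.
merge 3/83 + 8/83 → 11/83
merge 8/83 + 11/83 → 19/83
merge 12/83 + 15/83 → 27/83
merge 17/83 + 19/83 → 36/83
merge 20/83 + 27/83 → 47/83
merge 36/83 + 47/83 → 1
L = 11/83 + 19/83 + 27/83 + 36/83 + 47/83 + 1 = 223/83 ≈ 2.687 bits/symbol.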